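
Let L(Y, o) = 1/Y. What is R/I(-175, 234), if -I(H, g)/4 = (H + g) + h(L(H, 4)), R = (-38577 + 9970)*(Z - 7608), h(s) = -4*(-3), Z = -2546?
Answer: -145237739/142 ≈ -1.0228e+6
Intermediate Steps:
h(s) = 12
R = 290475478 (R = (-38577 + 9970)*(-2546 - 7608) = -28607*(-10154) = 290475478)
I(H, g) = -48 - 4*H - 4*g (I(H, g) = -4*((H + g) + 12) = -4*(12 + H + g) = -48 - 4*H - 4*g)
R/I(-175, 234) = 290475478/(-48 - 4*(-175) - 4*234) = 290475478/(-48 + 700 - 936) = 290475478/(-284) = 290475478*(-1/284) = -145237739/142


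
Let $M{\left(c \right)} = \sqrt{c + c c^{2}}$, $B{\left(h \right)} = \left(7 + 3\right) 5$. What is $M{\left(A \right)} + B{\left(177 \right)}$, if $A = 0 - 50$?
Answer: $50 + 5 i \sqrt{5002} \approx 50.0 + 353.62 i$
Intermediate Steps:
$A = -50$
$B{\left(h \right)} = 50$ ($B{\left(h \right)} = 10 \cdot 5 = 50$)
$M{\left(c \right)} = \sqrt{c + c^{3}}$
$M{\left(A \right)} + B{\left(177 \right)} = \sqrt{-50 + \left(-50\right)^{3}} + 50 = \sqrt{-50 - 125000} + 50 = \sqrt{-125050} + 50 = 5 i \sqrt{5002} + 50 = 50 + 5 i \sqrt{5002}$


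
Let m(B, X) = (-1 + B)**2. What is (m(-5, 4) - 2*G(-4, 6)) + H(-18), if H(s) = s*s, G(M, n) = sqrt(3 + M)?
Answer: 360 - 2*I ≈ 360.0 - 2.0*I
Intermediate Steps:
H(s) = s**2
(m(-5, 4) - 2*G(-4, 6)) + H(-18) = ((-1 - 5)**2 - 2*sqrt(3 - 4)) + (-18)**2 = ((-6)**2 - 2*I) + 324 = (36 - 2*I) + 324 = 360 - 2*I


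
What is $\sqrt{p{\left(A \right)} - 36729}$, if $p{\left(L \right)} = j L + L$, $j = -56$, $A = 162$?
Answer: $3 i \sqrt{5071} \approx 213.63 i$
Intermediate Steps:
$p{\left(L \right)} = - 55 L$ ($p{\left(L \right)} = - 56 L + L = - 55 L$)
$\sqrt{p{\left(A \right)} - 36729} = \sqrt{\left(-55\right) 162 - 36729} = \sqrt{-8910 - 36729} = \sqrt{-45639} = 3 i \sqrt{5071}$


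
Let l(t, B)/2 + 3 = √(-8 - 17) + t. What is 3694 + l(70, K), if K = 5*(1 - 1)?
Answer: 3828 + 10*I ≈ 3828.0 + 10.0*I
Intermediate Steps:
K = 0 (K = 5*0 = 0)
l(t, B) = -6 + 2*t + 10*I (l(t, B) = -6 + 2*(√(-8 - 17) + t) = -6 + 2*(√(-25) + t) = -6 + 2*(5*I + t) = -6 + 2*(t + 5*I) = -6 + (2*t + 10*I) = -6 + 2*t + 10*I)
3694 + l(70, K) = 3694 + (-6 + 2*70 + 10*I) = 3694 + (-6 + 140 + 10*I) = 3694 + (134 + 10*I) = 3828 + 10*I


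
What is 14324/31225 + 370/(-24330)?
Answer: 33694967/75970425 ≈ 0.44353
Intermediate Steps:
14324/31225 + 370/(-24330) = 14324*(1/31225) + 370*(-1/24330) = 14324/31225 - 37/2433 = 33694967/75970425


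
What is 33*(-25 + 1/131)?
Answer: -108042/131 ≈ -824.75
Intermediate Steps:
33*(-25 + 1/131) = 33*(-3274/131) = -108042/131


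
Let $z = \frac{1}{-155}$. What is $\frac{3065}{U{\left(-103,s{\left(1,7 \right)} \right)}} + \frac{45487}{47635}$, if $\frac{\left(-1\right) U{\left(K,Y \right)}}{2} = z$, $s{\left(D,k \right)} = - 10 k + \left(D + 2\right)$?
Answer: $\frac{22630288599}{95270} \approx 2.3754 \cdot 10^{5}$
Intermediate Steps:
$z = - \frac{1}{155} \approx -0.0064516$
$s{\left(D,k \right)} = 2 + D - 10 k$ ($s{\left(D,k \right)} = - 10 k + \left(2 + D\right) = 2 + D - 10 k$)
$U{\left(K,Y \right)} = \frac{2}{155}$ ($U{\left(K,Y \right)} = \left(-2\right) \left(- \frac{1}{155}\right) = \frac{2}{155}$)
$\frac{3065}{U{\left(-103,s{\left(1,7 \right)} \right)}} + \frac{45487}{47635} = \frac{3065}{\frac{2}{155}} + \frac{45487}{47635} = 3065 \cdot \frac{155}{2} + 45487 \cdot \frac{1}{47635} = \frac{475075}{2} + \frac{45487}{47635} = \frac{22630288599}{95270}$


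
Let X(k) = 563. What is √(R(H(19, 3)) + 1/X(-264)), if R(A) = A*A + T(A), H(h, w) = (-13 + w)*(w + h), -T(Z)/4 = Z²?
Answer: I*√46023898237/563 ≈ 381.05*I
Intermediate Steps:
T(Z) = -4*Z²
H(h, w) = (-13 + w)*(h + w)
R(A) = -3*A² (R(A) = A*A - 4*A² = A² - 4*A² = -3*A²)
√(R(H(19, 3)) + 1/X(-264)) = √(-3*(3² - 13*19 - 13*3 + 19*3)² + 1/563) = √(-3*(9 - 247 - 39 + 57)² + 1/563) = √(-3*(-220)² + 1/563) = √(-3*48400 + 1/563) = √(-145200 + 1/563) = √(-81747599/563) = I*√46023898237/563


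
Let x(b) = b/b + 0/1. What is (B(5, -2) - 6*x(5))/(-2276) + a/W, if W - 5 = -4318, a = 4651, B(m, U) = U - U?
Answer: -5279899/4908194 ≈ -1.0757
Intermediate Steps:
B(m, U) = 0
x(b) = 1 (x(b) = 1 + 0*1 = 1 + 0 = 1)
W = -4313 (W = 5 - 4318 = -4313)
(B(5, -2) - 6*x(5))/(-2276) + a/W = (0 - 6*1)/(-2276) + 4651/(-4313) = (0 - 6)*(-1/2276) + 4651*(-1/4313) = -6*(-1/2276) - 4651/4313 = 3/1138 - 4651/4313 = -5279899/4908194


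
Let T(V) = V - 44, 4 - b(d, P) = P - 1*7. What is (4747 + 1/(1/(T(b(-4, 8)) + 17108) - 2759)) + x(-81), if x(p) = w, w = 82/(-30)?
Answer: 3350959643723/706317780 ≈ 4744.3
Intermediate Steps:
b(d, P) = 11 - P (b(d, P) = 4 - (P - 1*7) = 4 - (P - 7) = 4 - (-7 + P) = 4 + (7 - P) = 11 - P)
T(V) = -44 + V
w = -41/15 (w = 82*(-1/30) = -41/15 ≈ -2.7333)
x(p) = -41/15
(4747 + 1/(1/(T(b(-4, 8)) + 17108) - 2759)) + x(-81) = (4747 + 1/(1/((-44 + (11 - 1*8)) + 17108) - 2759)) - 41/15 = (4747 + 1/(1/((-44 + (11 - 8)) + 17108) - 2759)) - 41/15 = (4747 + 1/(1/((-44 + 3) + 17108) - 2759)) - 41/15 = (4747 + 1/(1/(-41 + 17108) - 2759)) - 41/15 = (4747 + 1/(1/17067 - 2759)) - 41/15 = (4747 + 1/(-47087852/17067)) - 41/15 = (4747 - 17067/47087852) - 41/15 = 223526016377/47087852 - 41/15 = 3350959643723/706317780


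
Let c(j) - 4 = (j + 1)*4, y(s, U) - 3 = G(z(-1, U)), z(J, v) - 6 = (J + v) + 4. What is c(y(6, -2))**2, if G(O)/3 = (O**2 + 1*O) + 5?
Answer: 565504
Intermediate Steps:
z(J, v) = 10 + J + v (z(J, v) = 6 + ((J + v) + 4) = 6 + (4 + J + v) = 10 + J + v)
G(O) = 15 + 3*O + 3*O**2 (G(O) = 3*((O**2 + 1*O) + 5) = 3*((O**2 + O) + 5) = 3*((O + O**2) + 5) = 3*(5 + O + O**2) = 15 + 3*O + 3*O**2)
y(s, U) = 45 + 3*U + 3*(9 + U)**2 (y(s, U) = 3 + (15 + 3*(10 - 1 + U) + 3*(10 - 1 + U)**2) = 3 + (15 + 3*(9 + U) + 3*(9 + U)**2) = 3 + (15 + (27 + 3*U) + 3*(9 + U)**2) = 3 + (42 + 3*U + 3*(9 + U)**2) = 45 + 3*U + 3*(9 + U)**2)
c(j) = 8 + 4*j (c(j) = 4 + (j + 1)*4 = 4 + (1 + j)*4 = 4 + (4 + 4*j) = 8 + 4*j)
c(y(6, -2))**2 = (8 + 4*(45 + 3*(-2) + 3*(9 - 2)**2))**2 = (8 + 4*(45 - 6 + 3*7**2))**2 = (8 + 4*(45 - 6 + 3*49))**2 = (8 + 4*(45 - 6 + 147))**2 = (8 + 4*186)**2 = (8 + 744)**2 = 752**2 = 565504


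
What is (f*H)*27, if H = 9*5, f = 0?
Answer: 0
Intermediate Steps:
H = 45
(f*H)*27 = (0*45)*27 = 0*27 = 0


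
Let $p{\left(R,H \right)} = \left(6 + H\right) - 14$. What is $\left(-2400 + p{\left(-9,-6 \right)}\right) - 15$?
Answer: $-2429$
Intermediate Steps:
$p{\left(R,H \right)} = -8 + H$
$\left(-2400 + p{\left(-9,-6 \right)}\right) - 15 = \left(-2400 - 14\right) - 15 = -2414 - 15 = -2429$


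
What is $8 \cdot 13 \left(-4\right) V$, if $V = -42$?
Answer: $17472$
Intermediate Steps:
$8 \cdot 13 \left(-4\right) V = 8 \cdot 13 \left(-4\right) \left(-42\right) = 8 \left(-52\right) \left(-42\right) = \left(-416\right) \left(-42\right) = 17472$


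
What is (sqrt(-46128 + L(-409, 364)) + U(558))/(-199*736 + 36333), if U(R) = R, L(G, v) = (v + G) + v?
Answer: -558/110131 - I*sqrt(45809)/110131 ≈ -0.0050667 - 0.0019434*I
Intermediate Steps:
L(G, v) = G + 2*v (L(G, v) = (G + v) + v = G + 2*v)
(sqrt(-46128 + L(-409, 364)) + U(558))/(-199*736 + 36333) = (sqrt(-46128 + (-409 + 2*364)) + 558)/(-199*736 + 36333) = (sqrt(-46128 + (-409 + 728)) + 558)/(-146464 + 36333) = (sqrt(-46128 + 319) + 558)/(-110131) = (sqrt(-45809) + 558)*(-1/110131) = (I*sqrt(45809) + 558)*(-1/110131) = (558 + I*sqrt(45809))*(-1/110131) = -558/110131 - I*sqrt(45809)/110131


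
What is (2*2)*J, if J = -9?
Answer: -36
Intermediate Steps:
(2*2)*J = (2*2)*(-9) = 4*(-9) = -36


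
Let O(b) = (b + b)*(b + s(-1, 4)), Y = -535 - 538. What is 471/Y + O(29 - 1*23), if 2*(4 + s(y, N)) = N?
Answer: 51033/1073 ≈ 47.561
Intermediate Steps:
Y = -1073
s(y, N) = -4 + N/2
O(b) = 2*b*(-2 + b) (O(b) = (b + b)*(b + (-4 + (½)*4)) = (2*b)*(b + (-4 + 2)) = (2*b)*(b - 2) = (2*b)*(-2 + b) = 2*b*(-2 + b))
471/Y + O(29 - 1*23) = 471/(-1073) + 2*(29 - 1*23)*(-2 + (29 - 1*23)) = 471*(-1/1073) + 2*(29 - 23)*(-2 + (29 - 23)) = -471/1073 + 2*6*(-2 + 6) = -471/1073 + 2*6*4 = -471/1073 + 48 = 51033/1073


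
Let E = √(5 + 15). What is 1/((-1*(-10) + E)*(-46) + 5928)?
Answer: 1367/7464176 + 23*√5/7464176 ≈ 0.00019003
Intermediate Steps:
E = 2*√5 (E = √20 = 2*√5 ≈ 4.4721)
1/((-1*(-10) + E)*(-46) + 5928) = 1/((-1*(-10) + 2*√5)*(-46) + 5928) = 1/((10 + 2*√5)*(-46) + 5928) = 1/((-460 - 92*√5) + 5928) = 1/(5468 - 92*√5)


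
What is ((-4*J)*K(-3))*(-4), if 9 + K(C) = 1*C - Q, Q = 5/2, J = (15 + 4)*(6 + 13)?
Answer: -83752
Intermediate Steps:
J = 361 (J = 19*19 = 361)
Q = 5/2 (Q = 5*(1/2) = 5/2 ≈ 2.5000)
K(C) = -23/2 + C (K(C) = -9 + (1*C - 1*5/2) = -9 + (C - 5/2) = -9 + (-5/2 + C) = -23/2 + C)
((-4*J)*K(-3))*(-4) = ((-4*361)*(-23/2 - 3))*(-4) = -1444*(-29/2)*(-4) = 20938*(-4) = -83752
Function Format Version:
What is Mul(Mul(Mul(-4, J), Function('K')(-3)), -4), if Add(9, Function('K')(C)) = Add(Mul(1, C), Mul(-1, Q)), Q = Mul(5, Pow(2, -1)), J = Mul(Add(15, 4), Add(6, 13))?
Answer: -83752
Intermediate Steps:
J = 361 (J = Mul(19, 19) = 361)
Q = Rational(5, 2) (Q = Mul(5, Rational(1, 2)) = Rational(5, 2) ≈ 2.5000)
Function('K')(C) = Add(Rational(-23, 2), C) (Function('K')(C) = Add(-9, Add(Mul(1, C), Mul(-1, Rational(5, 2)))) = Add(-9, Add(C, Rational(-5, 2))) = Add(-9, Add(Rational(-5, 2), C)) = Add(Rational(-23, 2), C))
Mul(Mul(Mul(-4, J), Function('K')(-3)), -4) = Mul(Mul(Mul(-4, 361), Add(Rational(-23, 2), -3)), -4) = Mul(Mul(-1444, Rational(-29, 2)), -4) = Mul(20938, -4) = -83752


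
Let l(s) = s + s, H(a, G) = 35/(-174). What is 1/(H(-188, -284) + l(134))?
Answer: 174/46597 ≈ 0.0037341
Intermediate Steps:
H(a, G) = -35/174 (H(a, G) = 35*(-1/174) = -35/174)
l(s) = 2*s
1/(H(-188, -284) + l(134)) = 1/(-35/174 + 2*134) = 1/(-35/174 + 268) = 1/(46597/174) = 174/46597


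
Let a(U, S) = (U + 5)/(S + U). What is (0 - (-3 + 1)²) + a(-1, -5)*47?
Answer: -106/3 ≈ -35.333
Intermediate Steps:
a(U, S) = (5 + U)/(S + U)
(0 - (-3 + 1)²) + a(-1, -5)*47 = (0 - (-3 + 1)²) + ((5 - 1)/(-5 - 1))*47 = (0 - 1*(-2)²) + (4/(-6))*47 = (0 - 1*4) - ⅙*4*47 = (0 - 4) - ⅔*47 = -4 - 94/3 = -106/3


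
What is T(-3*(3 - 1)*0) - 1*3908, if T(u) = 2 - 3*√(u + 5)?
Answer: -3906 - 3*√5 ≈ -3912.7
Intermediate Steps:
T(u) = 2 - 3*√(5 + u)
T(-3*(3 - 1)*0) - 1*3908 = (2 - 3*√(5 - 3*(3 - 1)*0)) - 1*3908 = (2 - 3*√(5 - 3*2*0)) - 3908 = (2 - 3*√(5 - 6*0)) - 3908 = (2 - 3*√(5 + 0)) - 3908 = (2 - 3*√5) - 3908 = -3906 - 3*√5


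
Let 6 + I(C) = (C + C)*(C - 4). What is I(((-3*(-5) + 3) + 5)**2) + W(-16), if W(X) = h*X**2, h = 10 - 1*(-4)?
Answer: 559028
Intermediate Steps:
h = 14 (h = 10 + 4 = 14)
W(X) = 14*X**2
I(C) = -6 + 2*C*(-4 + C) (I(C) = -6 + (C + C)*(C - 4) = -6 + (2*C)*(-4 + C) = -6 + 2*C*(-4 + C))
I(((-3*(-5) + 3) + 5)**2) + W(-16) = (-6 - 8*((-3*(-5) + 3) + 5)**2 + 2*(((-3*(-5) + 3) + 5)**2)**2) + 14*(-16)**2 = (-6 - 8*((15 + 3) + 5)**2 + 2*(((15 + 3) + 5)**2)**2) + 14*256 = (-6 - 8*(18 + 5)**2 + 2*((18 + 5)**2)**2) + 3584 = (-6 - 8*23**2 + 2*(23**2)**2) + 3584 = (-6 - 8*529 + 2*529**2) + 3584 = (-6 - 4232 + 2*279841) + 3584 = (-6 - 4232 + 559682) + 3584 = 555444 + 3584 = 559028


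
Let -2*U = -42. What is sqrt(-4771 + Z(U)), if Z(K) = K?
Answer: 5*I*sqrt(190) ≈ 68.92*I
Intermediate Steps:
U = 21 (U = -1/2*(-42) = 21)
sqrt(-4771 + Z(U)) = sqrt(-4771 + 21) = sqrt(-4750) = 5*I*sqrt(190)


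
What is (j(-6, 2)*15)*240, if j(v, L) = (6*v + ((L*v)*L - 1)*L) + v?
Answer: -331200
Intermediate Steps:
j(v, L) = 7*v + L*(-1 + v*L**2) (j(v, L) = (6*v + (v*L**2 - 1)*L) + v = (6*v + (-1 + v*L**2)*L) + v = (6*v + L*(-1 + v*L**2)) + v = 7*v + L*(-1 + v*L**2))
(j(-6, 2)*15)*240 = ((-1*2 + 7*(-6) - 6*2**3)*15)*240 = ((-2 - 42 - 6*8)*15)*240 = ((-2 - 42 - 48)*15)*240 = -92*15*240 = -1380*240 = -331200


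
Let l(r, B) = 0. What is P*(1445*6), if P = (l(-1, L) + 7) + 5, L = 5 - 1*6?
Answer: 104040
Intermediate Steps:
L = -1 (L = 5 - 6 = -1)
P = 12 (P = (0 + 7) + 5 = 7 + 5 = 12)
P*(1445*6) = 12*(1445*6) = 12*8670 = 104040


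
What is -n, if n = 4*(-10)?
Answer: 40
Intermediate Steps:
n = -40
-n = -1*(-40) = 40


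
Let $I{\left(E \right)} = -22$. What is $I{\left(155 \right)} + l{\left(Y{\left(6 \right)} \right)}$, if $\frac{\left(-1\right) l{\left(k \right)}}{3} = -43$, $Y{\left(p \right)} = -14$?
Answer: $107$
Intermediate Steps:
$l{\left(k \right)} = 129$ ($l{\left(k \right)} = \left(-3\right) \left(-43\right) = 129$)
$I{\left(155 \right)} + l{\left(Y{\left(6 \right)} \right)} = -22 + 129 = 107$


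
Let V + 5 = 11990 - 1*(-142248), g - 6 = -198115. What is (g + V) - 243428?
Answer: -287304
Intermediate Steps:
g = -198109 (g = 6 - 198115 = -198109)
V = 154233 (V = -5 + (11990 - 1*(-142248)) = -5 + (11990 + 142248) = -5 + 154238 = 154233)
(g + V) - 243428 = (-198109 + 154233) - 243428 = -43876 - 243428 = -287304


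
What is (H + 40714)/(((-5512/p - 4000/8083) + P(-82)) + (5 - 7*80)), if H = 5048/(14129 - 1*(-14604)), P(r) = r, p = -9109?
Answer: -1459882452372530/22836865891741 ≈ -63.927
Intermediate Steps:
H = 5048/28733 (H = 5048/(14129 + 14604) = 5048/28733 ≈ 0.17569)
(H + 40714)/(((-5512/p - 4000/8083) + P(-82)) + (5 - 7*80)) = (5048/28733 + 40714)/(((-5512/(-9109) - 4000/8083) - 82) + (5 - 7*80)) = 1169840410/(28733*(((-5512*(-1/9109) - 4000*1/8083) - 82) + (5 - 560))) = 1169840410/(28733*(((5512/9109 - 4000/8083) - 82) - 555)) = 1169840410/(28733*((8117496/73628047 - 82) - 555)) = 1169840410/(28733*(-6029382358/73628047 - 555)) = 1169840410/(28733*(-46892948443/73628047)) = (1169840410/28733)*(-73628047/46892948443) = -1459882452372530/22836865891741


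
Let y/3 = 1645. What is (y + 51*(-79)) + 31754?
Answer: 32660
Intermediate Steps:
y = 4935 (y = 3*1645 = 4935)
(y + 51*(-79)) + 31754 = (4935 + 51*(-79)) + 31754 = (4935 - 4029) + 31754 = 906 + 31754 = 32660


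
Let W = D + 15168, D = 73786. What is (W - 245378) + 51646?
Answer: -104778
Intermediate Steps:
W = 88954 (W = 73786 + 15168 = 88954)
(W - 245378) + 51646 = (88954 - 245378) + 51646 = -156424 + 51646 = -104778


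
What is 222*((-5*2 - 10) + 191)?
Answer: 37962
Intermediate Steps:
222*((-5*2 - 10) + 191) = 222*((-10 - 10) + 191) = 222*(-20 + 191) = 222*171 = 37962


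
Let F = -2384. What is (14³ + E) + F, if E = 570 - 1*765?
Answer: 165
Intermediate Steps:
E = -195 (E = 570 - 765 = -195)
(14³ + E) + F = (14³ - 195) - 2384 = (2744 - 195) - 2384 = 2549 - 2384 = 165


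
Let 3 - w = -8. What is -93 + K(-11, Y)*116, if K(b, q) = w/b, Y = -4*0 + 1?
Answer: -209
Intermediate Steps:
w = 11 (w = 3 - 1*(-8) = 3 + 8 = 11)
Y = 1 (Y = 0 + 1 = 1)
K(b, q) = 11/b
-93 + K(-11, Y)*116 = -93 + (11/(-11))*116 = -93 + (11*(-1/11))*116 = -93 - 1*116 = -93 - 116 = -209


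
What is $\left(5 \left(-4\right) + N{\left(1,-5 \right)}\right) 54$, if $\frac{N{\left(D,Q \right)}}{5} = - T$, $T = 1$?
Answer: $-1350$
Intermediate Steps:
$N{\left(D,Q \right)} = -5$ ($N{\left(D,Q \right)} = 5 \left(\left(-1\right) 1\right) = 5 \left(-1\right) = -5$)
$\left(5 \left(-4\right) + N{\left(1,-5 \right)}\right) 54 = \left(5 \left(-4\right) - 5\right) 54 = \left(-20 - 5\right) 54 = \left(-25\right) 54 = -1350$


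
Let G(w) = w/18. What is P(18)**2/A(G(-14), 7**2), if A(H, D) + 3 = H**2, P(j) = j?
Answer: -13122/97 ≈ -135.28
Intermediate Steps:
G(w) = w/18 (G(w) = w*(1/18) = w/18)
A(H, D) = -3 + H**2
P(18)**2/A(G(-14), 7**2) = 18**2/(-3 + ((1/18)*(-14))**2) = 324/(-3 + (-7/9)**2) = 324/(-3 + 49/81) = 324/(-194/81) = 324*(-81/194) = -13122/97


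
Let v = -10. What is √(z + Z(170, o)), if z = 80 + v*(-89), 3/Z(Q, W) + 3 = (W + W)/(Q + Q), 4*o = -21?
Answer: √457342770/687 ≈ 31.129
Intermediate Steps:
o = -21/4 (o = (¼)*(-21) = -21/4 ≈ -5.2500)
Z(Q, W) = 3/(-3 + W/Q) (Z(Q, W) = 3/(-3 + (W + W)/(Q + Q)) = 3/(-3 + (2*W)/((2*Q))) = 3/(-3 + (2*W)*(1/(2*Q))) = 3/(-3 + W/Q))
z = 970 (z = 80 - 10*(-89) = 80 + 890 = 970)
√(z + Z(170, o)) = √(970 - 3*170/(-1*(-21/4) + 3*170)) = √(970 - 3*170/(21/4 + 510)) = √(970 - 3*170/2061/4) = √(970 - 3*170*4/2061) = √(970 - 680/687) = √(665710/687) = √457342770/687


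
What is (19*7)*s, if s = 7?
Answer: 931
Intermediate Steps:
(19*7)*s = (19*7)*7 = 133*7 = 931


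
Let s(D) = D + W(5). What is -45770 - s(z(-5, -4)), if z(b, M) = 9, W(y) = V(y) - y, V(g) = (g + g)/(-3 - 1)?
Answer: -91543/2 ≈ -45772.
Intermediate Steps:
V(g) = -g/2 (V(g) = (2*g)/(-4) = (2*g)*(-¼) = -g/2)
W(y) = -3*y/2 (W(y) = -y/2 - y = -3*y/2)
s(D) = -15/2 + D (s(D) = D - 3/2*5 = D - 15/2 = -15/2 + D)
-45770 - s(z(-5, -4)) = -45770 - (-15/2 + 9) = -45770 - 1*3/2 = -45770 - 3/2 = -91543/2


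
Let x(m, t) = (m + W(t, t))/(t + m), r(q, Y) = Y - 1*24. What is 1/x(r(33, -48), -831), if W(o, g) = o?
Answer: 1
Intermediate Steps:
r(q, Y) = -24 + Y (r(q, Y) = Y - 24 = -24 + Y)
x(m, t) = 1 (x(m, t) = (m + t)/(t + m) = (m + t)/(m + t) = 1)
1/x(r(33, -48), -831) = 1/1 = 1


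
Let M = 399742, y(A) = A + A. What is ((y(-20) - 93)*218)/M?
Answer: -2071/28553 ≈ -0.072532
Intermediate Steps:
y(A) = 2*A
((y(-20) - 93)*218)/M = ((2*(-20) - 93)*218)/399742 = ((-40 - 93)*218)*(1/399742) = -133*218*(1/399742) = -28994*1/399742 = -2071/28553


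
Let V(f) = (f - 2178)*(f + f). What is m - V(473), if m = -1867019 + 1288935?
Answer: 1034846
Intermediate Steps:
m = -578084
V(f) = 2*f*(-2178 + f) (V(f) = (-2178 + f)*(2*f) = 2*f*(-2178 + f))
m - V(473) = -578084 - 2*473*(-2178 + 473) = -578084 - 2*473*(-1705) = -578084 - 1*(-1612930) = -578084 + 1612930 = 1034846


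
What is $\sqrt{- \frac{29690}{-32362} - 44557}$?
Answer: $\frac{2 i \sqrt{2916471417233}}{16181} \approx 211.08 i$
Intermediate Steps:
$\sqrt{- \frac{29690}{-32362} - 44557} = \sqrt{\left(-29690\right) \left(- \frac{1}{32362}\right) - 44557} = \sqrt{\frac{14845}{16181} - 44557} = \sqrt{- \frac{720961972}{16181}} = \frac{2 i \sqrt{2916471417233}}{16181}$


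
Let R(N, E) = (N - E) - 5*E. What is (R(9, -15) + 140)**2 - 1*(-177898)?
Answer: 235019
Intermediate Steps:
R(N, E) = N - 6*E
(R(9, -15) + 140)**2 - 1*(-177898) = ((9 - 6*(-15)) + 140)**2 - 1*(-177898) = ((9 + 90) + 140)**2 + 177898 = (99 + 140)**2 + 177898 = 239**2 + 177898 = 57121 + 177898 = 235019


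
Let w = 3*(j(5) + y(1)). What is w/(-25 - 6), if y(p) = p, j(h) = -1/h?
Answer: -12/155 ≈ -0.077419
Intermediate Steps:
w = 12/5 (w = 3*(-1/5 + 1) = 3*(-1*⅕ + 1) = 3*(-⅕ + 1) = 3*(⅘) = 12/5 ≈ 2.4000)
w/(-25 - 6) = (12/5)/(-25 - 6) = (12/5)/(-31) = -1/31*12/5 = -12/155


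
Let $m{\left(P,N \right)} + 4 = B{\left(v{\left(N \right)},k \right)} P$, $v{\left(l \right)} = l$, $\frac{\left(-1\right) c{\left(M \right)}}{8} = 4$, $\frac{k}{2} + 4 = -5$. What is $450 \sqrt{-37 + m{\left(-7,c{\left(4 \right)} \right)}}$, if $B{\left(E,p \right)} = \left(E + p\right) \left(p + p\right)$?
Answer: $450 i \sqrt{12641} \approx 50595.0 i$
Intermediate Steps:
$k = -18$ ($k = -8 + 2 \left(-5\right) = -8 - 10 = -18$)
$c{\left(M \right)} = -32$ ($c{\left(M \right)} = \left(-8\right) 4 = -32$)
$B{\left(E,p \right)} = 2 p \left(E + p\right)$ ($B{\left(E,p \right)} = \left(E + p\right) 2 p = 2 p \left(E + p\right)$)
$m{\left(P,N \right)} = -4 + P \left(648 - 36 N\right)$ ($m{\left(P,N \right)} = -4 + 2 \left(-18\right) \left(N - 18\right) P = -4 + 2 \left(-18\right) \left(-18 + N\right) P = -4 + \left(648 - 36 N\right) P = -4 + P \left(648 - 36 N\right)$)
$450 \sqrt{-37 + m{\left(-7,c{\left(4 \right)} \right)}} = 450 \sqrt{-37 - \left(4540 + 8064\right)} = 450 \sqrt{-37 - 12604} = 450 \sqrt{-12641} = 450 i \sqrt{12641}$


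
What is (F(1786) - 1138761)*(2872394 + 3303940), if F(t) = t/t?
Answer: -7033362105840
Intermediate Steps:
F(t) = 1
(F(1786) - 1138761)*(2872394 + 3303940) = (1 - 1138761)*(2872394 + 3303940) = -1138760*6176334 = -7033362105840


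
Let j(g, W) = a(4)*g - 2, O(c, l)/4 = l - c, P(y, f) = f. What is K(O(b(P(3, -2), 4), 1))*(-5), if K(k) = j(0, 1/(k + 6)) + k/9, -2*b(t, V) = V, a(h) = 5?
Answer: 10/3 ≈ 3.3333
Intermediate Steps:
b(t, V) = -V/2
O(c, l) = -4*c + 4*l (O(c, l) = 4*(l - c) = -4*c + 4*l)
j(g, W) = -2 + 5*g (j(g, W) = 5*g - 2 = -2 + 5*g)
K(k) = -2 + k/9 (K(k) = (-2 + 5*0) + k/9 = (-2 + 0) + k*(⅑) = -2 + k/9)
K(O(b(P(3, -2), 4), 1))*(-5) = (-2 + (-(-2)*4 + 4*1)/9)*(-5) = (-2 + (-4*(-2) + 4)/9)*(-5) = (-2 + (8 + 4)/9)*(-5) = (-2 + (⅑)*12)*(-5) = (-2 + 4/3)*(-5) = -⅔*(-5) = 10/3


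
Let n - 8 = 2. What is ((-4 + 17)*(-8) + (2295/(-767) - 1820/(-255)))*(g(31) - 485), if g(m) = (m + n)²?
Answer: -359354300/3009 ≈ -1.1943e+5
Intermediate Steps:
n = 10 (n = 8 + 2 = 10)
g(m) = (10 + m)² (g(m) = (m + 10)² = (10 + m)²)
((-4 + 17)*(-8) + (2295/(-767) - 1820/(-255)))*(g(31) - 485) = ((-4 + 17)*(-8) + (2295/(-767) - 1820/(-255)))*((10 + 31)² - 485) = (13*(-8) + (2295*(-1/767) - 1820*(-1/255)))*(41² - 485) = (-104 + (-2295/767 + 364/51))*(1681 - 485) = (-104 + 162143/39117)*1196 = -3906025/39117*1196 = -359354300/3009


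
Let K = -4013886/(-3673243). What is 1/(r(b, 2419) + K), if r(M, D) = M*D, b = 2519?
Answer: 3673243/22382766977909 ≈ 1.6411e-7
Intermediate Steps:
K = 4013886/3673243 (K = -4013886*(-1/3673243) = 4013886/3673243 ≈ 1.0927)
r(M, D) = D*M
1/(r(b, 2419) + K) = 1/(2419*2519 + 4013886/3673243) = 1/(6093461 + 4013886/3673243) = 1/(22382766977909/3673243) = 3673243/22382766977909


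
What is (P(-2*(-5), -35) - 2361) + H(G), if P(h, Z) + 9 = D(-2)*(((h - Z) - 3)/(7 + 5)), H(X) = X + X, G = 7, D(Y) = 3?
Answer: -4691/2 ≈ -2345.5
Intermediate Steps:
H(X) = 2*X
P(h, Z) = -39/4 - Z/4 + h/4 (P(h, Z) = -9 + 3*(((h - Z) - 3)/(7 + 5)) = -9 + 3*((-3 + h - Z)/12) = -9 + 3*((-3 + h - Z)*(1/12)) = -9 + 3*(-¼ - Z/12 + h/12) = -9 + (-¾ - Z/4 + h/4) = -39/4 - Z/4 + h/4)
(P(-2*(-5), -35) - 2361) + H(G) = ((-39/4 - ¼*(-35) + (-2*(-5))/4) - 2361) + 2*7 = ((-39/4 + 35/4 + (¼)*10) - 2361) + 14 = ((-39/4 + 35/4 + 5/2) - 2361) + 14 = (3/2 - 2361) + 14 = -4719/2 + 14 = -4691/2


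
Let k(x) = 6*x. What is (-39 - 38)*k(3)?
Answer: -1386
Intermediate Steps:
(-39 - 38)*k(3) = (-39 - 38)*(6*3) = -77*18 = -1386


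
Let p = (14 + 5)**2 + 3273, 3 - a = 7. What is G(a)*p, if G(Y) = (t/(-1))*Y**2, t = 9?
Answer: -523296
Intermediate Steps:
a = -4 (a = 3 - 1*7 = 3 - 7 = -4)
G(Y) = -9*Y**2 (G(Y) = (9/(-1))*Y**2 = (9*(-1))*Y**2 = -9*Y**2)
p = 3634 (p = 19**2 + 3273 = 361 + 3273 = 3634)
G(a)*p = -9*(-4)**2*3634 = -9*16*3634 = -144*3634 = -523296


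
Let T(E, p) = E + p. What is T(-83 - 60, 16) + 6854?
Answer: 6727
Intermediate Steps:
T(-83 - 60, 16) + 6854 = ((-83 - 60) + 16) + 6854 = (-143 + 16) + 6854 = -127 + 6854 = 6727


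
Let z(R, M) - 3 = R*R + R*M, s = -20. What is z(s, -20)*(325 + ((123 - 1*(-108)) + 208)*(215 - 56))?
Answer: 56311178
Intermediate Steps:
z(R, M) = 3 + R² + M*R (z(R, M) = 3 + (R*R + R*M) = 3 + (R² + M*R) = 3 + R² + M*R)
z(s, -20)*(325 + ((123 - 1*(-108)) + 208)*(215 - 56)) = (3 + (-20)² - 20*(-20))*(325 + ((123 - 1*(-108)) + 208)*(215 - 56)) = (3 + 400 + 400)*(325 + ((123 + 108) + 208)*159) = 803*(325 + (231 + 208)*159) = 803*(325 + 439*159) = 803*(325 + 69801) = 803*70126 = 56311178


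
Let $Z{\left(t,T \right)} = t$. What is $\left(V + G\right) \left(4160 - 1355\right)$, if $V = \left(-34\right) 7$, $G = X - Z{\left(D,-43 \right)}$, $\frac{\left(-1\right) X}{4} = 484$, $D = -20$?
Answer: $-6041970$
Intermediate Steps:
$X = -1936$ ($X = \left(-4\right) 484 = -1936$)
$G = -1916$ ($G = -1936 - -20 = -1936 + 20 = -1916$)
$V = -238$
$\left(V + G\right) \left(4160 - 1355\right) = \left(-238 - 1916\right) \left(4160 - 1355\right) = \left(-2154\right) 2805 = -6041970$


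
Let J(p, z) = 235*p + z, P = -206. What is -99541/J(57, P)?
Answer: -99541/13189 ≈ -7.5473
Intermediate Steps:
J(p, z) = z + 235*p
-99541/J(57, P) = -99541/(-206 + 235*57) = -99541/(-206 + 13395) = -99541/13189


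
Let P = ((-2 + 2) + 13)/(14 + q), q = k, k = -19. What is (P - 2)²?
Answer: 529/25 ≈ 21.160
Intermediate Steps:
q = -19
P = -13/5 (P = ((-2 + 2) + 13)/(14 - 19) = (0 + 13)/(-5) = 13*(-⅕) = -13/5 ≈ -2.6000)
(P - 2)² = (-13/5 - 2)² = (-23/5)² = 529/25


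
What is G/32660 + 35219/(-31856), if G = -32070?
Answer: -108593723/52020848 ≈ -2.0875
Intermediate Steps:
G/32660 + 35219/(-31856) = -32070/32660 + 35219/(-31856) = -32070*1/32660 + 35219*(-1/31856) = -3207/3266 - 35219/31856 = -108593723/52020848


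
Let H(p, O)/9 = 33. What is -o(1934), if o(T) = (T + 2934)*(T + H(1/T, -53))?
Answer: -10860508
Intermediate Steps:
H(p, O) = 297 (H(p, O) = 9*33 = 297)
o(T) = (297 + T)*(2934 + T) (o(T) = (T + 2934)*(T + 297) = (2934 + T)*(297 + T) = (297 + T)*(2934 + T))
-o(1934) = -(871398 + 1934² + 3231*1934) = -(871398 + 3740356 + 6248754) = -1*10860508 = -10860508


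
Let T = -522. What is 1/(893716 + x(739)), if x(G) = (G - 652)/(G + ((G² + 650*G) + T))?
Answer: 1026688/917567492695 ≈ 1.1189e-6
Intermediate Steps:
x(G) = (-652 + G)/(-522 + G² + 651*G) (x(G) = (G - 652)/(G + ((G² + 650*G) - 522)) = (-652 + G)/(G + (-522 + G² + 650*G)) = (-652 + G)/(-522 + G² + 651*G))
1/(893716 + x(739)) = 1/(893716 + (-652 + 739)/(-522 + 739² + 651*739)) = 1/(893716 + 87/(-522 + 546121 + 481089)) = 1/(893716 + 87/1026688) = 1/(917567492695/1026688) = 1026688/917567492695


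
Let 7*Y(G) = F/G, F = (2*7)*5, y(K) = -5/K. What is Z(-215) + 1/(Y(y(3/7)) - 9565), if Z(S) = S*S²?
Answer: -665483528382/66961 ≈ -9.9384e+6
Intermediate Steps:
F = 70 (F = 14*5 = 70)
Y(G) = 10/G (Y(G) = (70/G)/7 = 10/G)
Z(S) = S³
Z(-215) + 1/(Y(y(3/7)) - 9565) = (-215)³ + 1/(10/((-5/(3/7))) - 9565) = -9938375 + 1/(10/((-5/(3*(⅐)))) - 9565) = -9938375 + 1/(10/((-5/3/7)) - 9565) = -9938375 + 1/(10/((-5*7/3)) - 9565) = -9938375 + 1/(10/(-35/3) - 9565) = -9938375 + 1/(10*(-3/35) - 9565) = -9938375 + 1/(-6/7 - 9565) = -9938375 + 1/(-66961/7) = -9938375 - 7/66961 = -665483528382/66961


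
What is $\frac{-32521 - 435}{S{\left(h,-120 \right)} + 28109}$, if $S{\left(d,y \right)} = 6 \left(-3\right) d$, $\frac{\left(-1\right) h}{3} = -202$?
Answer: $- \frac{32956}{17201} \approx -1.9159$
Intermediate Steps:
$h = 606$ ($h = \left(-3\right) \left(-202\right) = 606$)
$S{\left(d,y \right)} = - 18 d$
$\frac{-32521 - 435}{S{\left(h,-120 \right)} + 28109} = \frac{-32521 - 435}{\left(-18\right) 606 + 28109} = - \frac{32956}{-10908 + 28109} = - \frac{32956}{17201}$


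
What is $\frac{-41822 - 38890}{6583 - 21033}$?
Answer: $\frac{40356}{7225} \approx 5.5856$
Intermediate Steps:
$\frac{-41822 - 38890}{6583 - 21033} = - \frac{80712}{-14450} = \left(-80712\right) \left(- \frac{1}{14450}\right) = \frac{40356}{7225}$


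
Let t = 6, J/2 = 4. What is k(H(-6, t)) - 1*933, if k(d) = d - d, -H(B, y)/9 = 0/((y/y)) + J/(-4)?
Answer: -933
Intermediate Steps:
J = 8 (J = 2*4 = 8)
H(B, y) = 18 (H(B, y) = -9*(0/((y/y)) + 8/(-4)) = -9*(0/1 + 8*(-¼)) = -9*(0*1 - 2) = -9*(0 - 2) = -9*(-2) = 18)
k(d) = 0
k(H(-6, t)) - 1*933 = 0 - 1*933 = 0 - 933 = -933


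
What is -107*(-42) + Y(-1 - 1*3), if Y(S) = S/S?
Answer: 4495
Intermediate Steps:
Y(S) = 1
-107*(-42) + Y(-1 - 1*3) = -107*(-42) + 1 = 4494 + 1 = 4495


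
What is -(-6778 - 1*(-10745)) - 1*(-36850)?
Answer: 32883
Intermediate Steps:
-(-6778 - 1*(-10745)) - 1*(-36850) = -(-6778 + 10745) + 36850 = -1*3967 + 36850 = -3967 + 36850 = 32883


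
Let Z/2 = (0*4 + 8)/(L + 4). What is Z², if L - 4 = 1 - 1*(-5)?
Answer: 64/49 ≈ 1.3061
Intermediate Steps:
L = 10 (L = 4 + (1 - 1*(-5)) = 4 + (1 + 5) = 4 + 6 = 10)
Z = 8/7 (Z = 2*((0*4 + 8)/(10 + 4)) = 2*((0 + 8)/14) = 2*(8*(1/14)) = 2*(4/7) = 8/7 ≈ 1.1429)
Z² = (8/7)² = 64/49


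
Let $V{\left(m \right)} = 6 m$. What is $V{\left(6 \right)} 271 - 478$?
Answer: $9278$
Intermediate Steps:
$V{\left(6 \right)} 271 - 478 = 6 \cdot 6 \cdot 271 - 478 = 36 \cdot 271 - 478 = 9756 - 478 = 9278$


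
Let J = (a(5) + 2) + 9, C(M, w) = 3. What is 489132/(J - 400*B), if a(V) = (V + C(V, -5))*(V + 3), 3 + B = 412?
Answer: -489132/163525 ≈ -2.9912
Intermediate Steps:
B = 409 (B = -3 + 412 = 409)
a(V) = (3 + V)² (a(V) = (V + 3)*(V + 3) = (3 + V)*(3 + V) = (3 + V)²)
J = 75 (J = ((9 + 5² + 6*5) + 2) + 9 = ((9 + 25 + 30) + 2) + 9 = (64 + 2) + 9 = 66 + 9 = 75)
489132/(J - 400*B) = 489132/(75 - 400*409) = 489132/(75 - 163600) = 489132/(-163525) = 489132*(-1/163525) = -489132/163525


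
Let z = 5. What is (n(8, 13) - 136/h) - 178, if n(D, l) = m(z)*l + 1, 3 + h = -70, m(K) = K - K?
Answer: -12785/73 ≈ -175.14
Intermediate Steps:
m(K) = 0
h = -73 (h = -3 - 70 = -73)
n(D, l) = 1 (n(D, l) = 0*l + 1 = 0 + 1 = 1)
(n(8, 13) - 136/h) - 178 = (1 - 136/(-73)) - 178 = (1 - 136*(-1/73)) - 178 = (1 + 136/73) - 178 = 209/73 - 178 = -12785/73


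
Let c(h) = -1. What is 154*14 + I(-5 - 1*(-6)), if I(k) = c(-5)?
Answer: 2155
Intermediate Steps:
I(k) = -1
154*14 + I(-5 - 1*(-6)) = 154*14 - 1 = 2156 - 1 = 2155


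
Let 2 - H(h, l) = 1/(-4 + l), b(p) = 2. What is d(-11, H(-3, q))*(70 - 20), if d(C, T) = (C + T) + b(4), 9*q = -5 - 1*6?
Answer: -16000/47 ≈ -340.43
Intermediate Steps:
q = -11/9 (q = (-5 - 1*6)/9 = (-5 - 6)/9 = (⅑)*(-11) = -11/9 ≈ -1.2222)
H(h, l) = 2 - 1/(-4 + l)
d(C, T) = 2 + C + T (d(C, T) = (C + T) + 2 = 2 + C + T)
d(-11, H(-3, q))*(70 - 20) = (2 - 11 + (-9 + 2*(-11/9))/(-4 - 11/9))*(70 - 20) = (2 - 11 + (-9 - 22/9)/(-47/9))*50 = (2 - 11 - 9/47*(-103/9))*50 = (2 - 11 + 103/47)*50 = -320/47*50 = -16000/47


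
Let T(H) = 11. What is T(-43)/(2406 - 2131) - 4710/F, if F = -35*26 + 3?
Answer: 118657/22675 ≈ 5.2329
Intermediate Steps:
F = -907 (F = -910 + 3 = -907)
T(-43)/(2406 - 2131) - 4710/F = 11/(2406 - 2131) - 4710/(-907) = 11/275 - 4710*(-1/907) = 11*(1/275) + 4710/907 = 1/25 + 4710/907 = 118657/22675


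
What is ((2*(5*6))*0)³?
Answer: 0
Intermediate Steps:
((2*(5*6))*0)³ = ((2*30)*0)³ = (60*0)³ = 0³ = 0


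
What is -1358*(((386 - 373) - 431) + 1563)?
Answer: -1554910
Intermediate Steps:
-1358*(((386 - 373) - 431) + 1563) = -1358*((13 - 431) + 1563) = -1358*(-418 + 1563) = -1358*1145 = -1554910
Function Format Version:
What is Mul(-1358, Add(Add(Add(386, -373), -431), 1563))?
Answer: -1554910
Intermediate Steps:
Mul(-1358, Add(Add(Add(386, -373), -431), 1563)) = Mul(-1358, Add(Add(13, -431), 1563)) = Mul(-1358, Add(-418, 1563)) = Mul(-1358, 1145) = -1554910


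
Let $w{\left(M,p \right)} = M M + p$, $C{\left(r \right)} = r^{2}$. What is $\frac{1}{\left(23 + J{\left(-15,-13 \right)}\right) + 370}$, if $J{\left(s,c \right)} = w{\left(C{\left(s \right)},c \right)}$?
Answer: $\frac{1}{51005} \approx 1.9606 \cdot 10^{-5}$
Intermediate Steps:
$w{\left(M,p \right)} = p + M^{2}$ ($w{\left(M,p \right)} = M^{2} + p = p + M^{2}$)
$J{\left(s,c \right)} = c + s^{4}$ ($J{\left(s,c \right)} = c + \left(s^{2}\right)^{2} = c + s^{4}$)
$\frac{1}{\left(23 + J{\left(-15,-13 \right)}\right) + 370} = \frac{1}{\left(23 - \left(13 - \left(-15\right)^{4}\right)\right) + 370} = \frac{1}{\left(23 + \left(-13 + 50625\right)\right) + 370} = \frac{1}{\left(23 + 50612\right) + 370} = \frac{1}{50635 + 370} = \frac{1}{51005}$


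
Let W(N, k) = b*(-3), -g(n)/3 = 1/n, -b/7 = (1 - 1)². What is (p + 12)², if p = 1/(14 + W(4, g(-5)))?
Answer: 28561/196 ≈ 145.72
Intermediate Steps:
b = 0 (b = -7*(1 - 1)² = -7*0² = -7*0 = 0)
g(n) = -3/n
W(N, k) = 0 (W(N, k) = 0*(-3) = 0)
p = 1/14 (p = 1/(14 + 0) = 1/14 ≈ 0.071429)
(p + 12)² = (1/14 + 12)² = (169/14)² = 28561/196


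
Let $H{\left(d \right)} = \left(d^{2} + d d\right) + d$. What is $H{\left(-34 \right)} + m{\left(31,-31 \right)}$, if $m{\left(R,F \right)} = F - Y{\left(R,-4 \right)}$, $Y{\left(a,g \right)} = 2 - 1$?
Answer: $2246$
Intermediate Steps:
$Y{\left(a,g \right)} = 1$ ($Y{\left(a,g \right)} = 2 - 1 = 1$)
$H{\left(d \right)} = d + 2 d^{2}$ ($H{\left(d \right)} = \left(d^{2} + d^{2}\right) + d = 2 d^{2} + d = d + 2 d^{2}$)
$m{\left(R,F \right)} = -1 + F$ ($m{\left(R,F \right)} = F - 1 = -1 + F$)
$H{\left(-34 \right)} + m{\left(31,-31 \right)} = - 34 \left(1 + 2 \left(-34\right)\right) - 32 = - 34 \left(1 - 68\right) - 32 = \left(-34\right) \left(-67\right) - 32 = 2278 - 32 = 2246$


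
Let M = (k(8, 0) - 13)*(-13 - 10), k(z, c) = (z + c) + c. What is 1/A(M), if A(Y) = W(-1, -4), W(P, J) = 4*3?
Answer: 1/12 ≈ 0.083333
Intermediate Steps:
k(z, c) = z + 2*c (k(z, c) = (c + z) + c = z + 2*c)
M = 115 (M = ((8 + 2*0) - 13)*(-13 - 10) = ((8 + 0) - 13)*(-23) = (8 - 13)*(-23) = -5*(-23) = 115)
W(P, J) = 12
A(Y) = 12
1/A(M) = 1/12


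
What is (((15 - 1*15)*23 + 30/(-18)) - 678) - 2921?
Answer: -10802/3 ≈ -3600.7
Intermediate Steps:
(((15 - 1*15)*23 + 30/(-18)) - 678) - 2921 = (((15 - 15)*23 + 30*(-1/18)) - 678) - 2921 = ((0*23 - 5/3) - 678) - 2921 = ((0 - 5/3) - 678) - 2921 = (-5/3 - 678) - 2921 = -2039/3 - 2921 = -10802/3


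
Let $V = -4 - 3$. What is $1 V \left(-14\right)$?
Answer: $98$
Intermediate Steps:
$V = -7$ ($V = -4 - 3 = -7$)
$1 V \left(-14\right) = 1 \left(-7\right) \left(-14\right) = \left(-7\right) \left(-14\right) = 98$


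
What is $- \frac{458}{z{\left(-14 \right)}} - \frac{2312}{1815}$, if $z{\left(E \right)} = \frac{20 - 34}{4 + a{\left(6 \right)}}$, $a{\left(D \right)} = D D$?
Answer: $\frac{16609216}{12705} \approx 1307.3$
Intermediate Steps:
$a{\left(D \right)} = D^{2}$
$z{\left(E \right)} = - \frac{7}{20}$ ($z{\left(E \right)} = \frac{20 - 34}{4 + 6^{2}} = - \frac{14}{4 + 36} = - \frac{14}{40} = \left(-14\right) \frac{1}{40} = - \frac{7}{20}$)
$- \frac{458}{z{\left(-14 \right)}} - \frac{2312}{1815} = - \frac{458}{- \frac{7}{20}} - \frac{2312}{1815} = \left(-458\right) \left(- \frac{20}{7}\right) - \frac{2312}{1815} = \frac{9160}{7} - \frac{2312}{1815} = \frac{16609216}{12705}$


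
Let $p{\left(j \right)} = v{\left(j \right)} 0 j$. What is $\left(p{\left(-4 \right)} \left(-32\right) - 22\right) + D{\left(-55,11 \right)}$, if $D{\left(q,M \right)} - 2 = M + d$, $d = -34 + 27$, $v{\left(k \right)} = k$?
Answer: $-16$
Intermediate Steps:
$p{\left(j \right)} = 0$ ($p{\left(j \right)} = j 0 j = 0 j = 0$)
$d = -7$
$D{\left(q,M \right)} = -5 + M$ ($D{\left(q,M \right)} = 2 + \left(M - 7\right) = 2 + \left(-7 + M\right) = -5 + M$)
$\left(p{\left(-4 \right)} \left(-32\right) - 22\right) + D{\left(-55,11 \right)} = \left(0 \left(-32\right) - 22\right) + \left(-5 + 11\right) = \left(0 - 22\right) + 6 = -22 + 6 = -16$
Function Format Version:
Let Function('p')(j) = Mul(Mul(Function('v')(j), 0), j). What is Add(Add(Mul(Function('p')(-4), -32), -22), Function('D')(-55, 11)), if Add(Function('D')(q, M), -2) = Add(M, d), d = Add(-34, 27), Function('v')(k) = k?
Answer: -16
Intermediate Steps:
Function('p')(j) = 0 (Function('p')(j) = Mul(Mul(j, 0), j) = Mul(0, j) = 0)
d = -7
Function('D')(q, M) = Add(-5, M) (Function('D')(q, M) = Add(2, Add(M, -7)) = Add(2, Add(-7, M)) = Add(-5, M))
Add(Add(Mul(Function('p')(-4), -32), -22), Function('D')(-55, 11)) = Add(Add(Mul(0, -32), -22), Add(-5, 11)) = Add(Add(0, -22), 6) = Add(-22, 6) = -16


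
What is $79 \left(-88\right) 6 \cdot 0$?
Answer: $0$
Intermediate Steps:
$79 \left(-88\right) 6 \cdot 0 = \left(-6952\right) 0 = 0$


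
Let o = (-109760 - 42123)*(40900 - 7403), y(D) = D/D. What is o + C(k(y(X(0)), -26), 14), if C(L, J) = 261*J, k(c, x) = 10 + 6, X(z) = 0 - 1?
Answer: -5087621197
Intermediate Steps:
X(z) = -1
y(D) = 1
k(c, x) = 16
o = -5087624851 (o = -151883*33497 = -5087624851)
o + C(k(y(X(0)), -26), 14) = -5087624851 + 261*14 = -5087624851 + 3654 = -5087621197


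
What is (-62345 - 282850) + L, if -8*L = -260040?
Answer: -312690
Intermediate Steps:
L = 32505 (L = -⅛*(-260040) = 32505)
(-62345 - 282850) + L = (-62345 - 282850) + 32505 = -345195 + 32505 = -312690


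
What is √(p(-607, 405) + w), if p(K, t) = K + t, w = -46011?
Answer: I*√46213 ≈ 214.97*I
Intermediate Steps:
√(p(-607, 405) + w) = √((-607 + 405) - 46011) = √(-202 - 46011) = √(-46213) = I*√46213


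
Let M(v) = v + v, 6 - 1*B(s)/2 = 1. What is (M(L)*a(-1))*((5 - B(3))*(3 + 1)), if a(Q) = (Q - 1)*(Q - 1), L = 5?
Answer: -800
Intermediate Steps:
B(s) = 10 (B(s) = 12 - 2*1 = 12 - 2 = 10)
M(v) = 2*v
a(Q) = (-1 + Q)**2 (a(Q) = (-1 + Q)*(-1 + Q) = (-1 + Q)**2)
(M(L)*a(-1))*((5 - B(3))*(3 + 1)) = ((2*5)*(-1 - 1)**2)*((5 - 1*10)*(3 + 1)) = (10*(-2)**2)*((5 - 10)*4) = (10*4)*(-5*4) = 40*(-20) = -800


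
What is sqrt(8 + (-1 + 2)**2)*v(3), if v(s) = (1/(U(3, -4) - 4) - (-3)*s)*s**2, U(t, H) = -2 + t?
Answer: 234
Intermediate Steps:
v(s) = s**2*(-1/3 + 3*s) (v(s) = (1/((-2 + 3) - 4) - (-3)*s)*s**2 = (1/(1 - 4) + 3*s)*s**2 = (1/(-3) + 3*s)*s**2 = (-1/3 + 3*s)*s**2 = s**2*(-1/3 + 3*s))
sqrt(8 + (-1 + 2)**2)*v(3) = sqrt(8 + (-1 + 2)**2)*((1/3)*3**2*(-1 + 9*3)) = sqrt(8 + 1**2)*((1/3)*9*(-1 + 27)) = sqrt(8 + 1)*((1/3)*9*26) = sqrt(9)*78 = 3*78 = 234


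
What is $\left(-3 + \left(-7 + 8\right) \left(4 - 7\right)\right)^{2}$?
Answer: $36$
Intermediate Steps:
$\left(-3 + \left(-7 + 8\right) \left(4 - 7\right)\right)^{2} = \left(-3 + 1 \left(-3\right)\right)^{2} = \left(-3 - 3\right)^{2} = \left(-6\right)^{2} = 36$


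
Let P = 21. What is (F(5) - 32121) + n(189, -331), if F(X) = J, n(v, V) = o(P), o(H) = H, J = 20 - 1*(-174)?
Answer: -31906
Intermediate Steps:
J = 194 (J = 20 + 174 = 194)
n(v, V) = 21
F(X) = 194
(F(5) - 32121) + n(189, -331) = (194 - 32121) + 21 = -31927 + 21 = -31906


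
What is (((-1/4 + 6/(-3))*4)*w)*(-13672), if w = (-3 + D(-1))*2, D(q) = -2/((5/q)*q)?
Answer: -4183632/5 ≈ -8.3673e+5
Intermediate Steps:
D(q) = -⅖ (D(q) = -2/5 = -2*⅕ = -⅖)
w = -34/5 (w = (-3 - ⅖)*2 = -17/5*2 = -34/5 ≈ -6.8000)
(((-1/4 + 6/(-3))*4)*w)*(-13672) = (((-1/4 + 6/(-3))*4)*(-34/5))*(-13672) = (((-1*¼ + 6*(-⅓))*4)*(-34/5))*(-13672) = (((-¼ - 2)*4)*(-34/5))*(-13672) = (-9/4*4*(-34/5))*(-13672) = -9*(-34/5)*(-13672) = (306/5)*(-13672) = -4183632/5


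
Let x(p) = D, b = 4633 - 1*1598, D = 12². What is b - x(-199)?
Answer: 2891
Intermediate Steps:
D = 144
b = 3035 (b = 4633 - 1598 = 3035)
x(p) = 144
b - x(-199) = 3035 - 1*144 = 3035 - 144 = 2891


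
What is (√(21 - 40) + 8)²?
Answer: (8 + I*√19)² ≈ 45.0 + 69.742*I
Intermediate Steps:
(√(21 - 40) + 8)² = (√(-19) + 8)² = (I*√19 + 8)² = (8 + I*√19)²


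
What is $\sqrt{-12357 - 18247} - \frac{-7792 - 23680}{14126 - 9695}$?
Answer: $\frac{4496}{633} + 2 i \sqrt{7651} \approx 7.1027 + 174.94 i$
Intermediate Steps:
$\sqrt{-12357 - 18247} - \frac{-7792 - 23680}{14126 - 9695} = \sqrt{-30604} - - \frac{31472}{4431} = 2 i \sqrt{7651} - \left(-31472\right) \frac{1}{4431} = 2 i \sqrt{7651} - - \frac{4496}{633} = 2 i \sqrt{7651} + \frac{4496}{633} = \frac{4496}{633} + 2 i \sqrt{7651}$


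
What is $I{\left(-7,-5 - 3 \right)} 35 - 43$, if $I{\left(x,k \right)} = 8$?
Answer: $237$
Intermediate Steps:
$I{\left(-7,-5 - 3 \right)} 35 - 43 = 8 \cdot 35 - 43 = 280 - 43 = 237$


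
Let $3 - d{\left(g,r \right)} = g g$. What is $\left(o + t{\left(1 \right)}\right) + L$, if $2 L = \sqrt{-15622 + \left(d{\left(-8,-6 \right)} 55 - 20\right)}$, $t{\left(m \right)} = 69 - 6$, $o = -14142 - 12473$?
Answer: $-26552 + \frac{11 i \sqrt{157}}{2} \approx -26552.0 + 68.915 i$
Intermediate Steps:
$d{\left(g,r \right)} = 3 - g^{2}$ ($d{\left(g,r \right)} = 3 - g g = 3 - g^{2}$)
$o = -26615$ ($o = -14142 - 12473 = -26615$)
$t{\left(m \right)} = 63$ ($t{\left(m \right)} = 69 - 6 = 63$)
$L = \frac{11 i \sqrt{157}}{2}$ ($L = \frac{\sqrt{-15622 + \left(\left(3 - \left(-8\right)^{2}\right) 55 - 20\right)}}{2} = \frac{\sqrt{-15622 + \left(\left(3 - 64\right) 55 - 20\right)}}{2} = \frac{\sqrt{-15622 - 3375}}{2} = \frac{\sqrt{-18997}}{2} = \frac{11 i \sqrt{157}}{2} \approx 68.915 i$)
$\left(o + t{\left(1 \right)}\right) + L = \left(-26615 + 63\right) + \frac{11 i \sqrt{157}}{2} = -26552 + \frac{11 i \sqrt{157}}{2}$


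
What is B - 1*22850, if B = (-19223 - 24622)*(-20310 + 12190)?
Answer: 355998550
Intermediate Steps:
B = 356021400 (B = -43845*(-8120) = 356021400)
B - 1*22850 = 356021400 - 1*22850 = 356021400 - 22850 = 355998550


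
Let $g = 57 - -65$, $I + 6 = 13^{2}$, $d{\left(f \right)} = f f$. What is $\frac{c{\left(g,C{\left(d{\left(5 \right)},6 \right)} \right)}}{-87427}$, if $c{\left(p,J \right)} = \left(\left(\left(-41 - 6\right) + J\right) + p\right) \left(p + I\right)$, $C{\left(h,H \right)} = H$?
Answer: $- \frac{23085}{87427} \approx -0.26405$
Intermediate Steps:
$d{\left(f \right)} = f^{2}$
$I = 163$ ($I = -6 + 13^{2} = -6 + 169 = 163$)
$g = 122$ ($g = 57 + 65 = 122$)
$c{\left(p,J \right)} = \left(163 + p\right) \left(-47 + J + p\right)$ ($c{\left(p,J \right)} = \left(\left(\left(-41 - 6\right) + J\right) + p\right) \left(p + 163\right) = \left(\left(-47 + J\right) + p\right) \left(163 + p\right) = \left(-47 + J + p\right) \left(163 + p\right) = \left(163 + p\right) \left(-47 + J + p\right)$)
$\frac{c{\left(g,C{\left(d{\left(5 \right)},6 \right)} \right)}}{-87427} = \frac{-7661 + 122^{2} + 116 \cdot 122 + 163 \cdot 6 + 6 \cdot 122}{-87427} = \left(-7661 + 14884 + 14152 + 978 + 732\right) \left(- \frac{1}{87427}\right) = 23085 \left(- \frac{1}{87427}\right) = - \frac{23085}{87427}$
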